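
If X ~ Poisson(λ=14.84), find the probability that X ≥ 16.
0.415525

We have X ~ Poisson(λ=14.84).

For discrete distributions, P(X ≥ 16) = 1 - P(X ≤ 15).

P(X ≤ 15) = 0.584475
P(X ≥ 16) = 1 - 0.584475 = 0.415525

So there's approximately a 41.6% chance that X is at least 16.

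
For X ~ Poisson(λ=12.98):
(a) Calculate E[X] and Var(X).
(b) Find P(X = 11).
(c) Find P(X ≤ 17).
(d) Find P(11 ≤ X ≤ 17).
(a) E[X] = 12.9800, Var(X) = 12.9800
(b) P(X = 11) = 0.101794
(c) P(X ≤ 17) = 0.891561
(d) P(11 ≤ X ≤ 17) = 0.638158

We have X ~ Poisson(λ=12.98).

(a) Moments:
E[X] = 12.9800
Var(X) = 12.9800
σ = √Var(X) = 3.6028

(b) Point probability using PMF:
P(X = 11) = 0.101794

(c) Cumulative probability using CDF:
P(X ≤ 17) = F(17) = 0.891561

(d) Range probability:
P(11 ≤ X ≤ 17) = P(X ≤ 17) - P(X ≤ 10)
                   = F(17) - F(10)
                   = 0.891561 - 0.253403
                   = 0.638158

This means approximately 63.8% of outcomes fall in the interval [11, 17].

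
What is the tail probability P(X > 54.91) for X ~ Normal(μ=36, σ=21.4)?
0.188444

We have X ~ Normal(μ=36, σ=21.4).

P(X > 54.91) = 1 - P(X ≤ 54.91)
                = 1 - F(54.91)
                = 1 - 0.811556
                = 0.188444

So there's approximately a 18.8% chance that X exceeds 54.91.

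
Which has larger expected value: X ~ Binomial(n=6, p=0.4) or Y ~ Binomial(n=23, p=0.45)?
Y has larger mean (10.3500 > 2.4000)

Compute the expected value for each distribution:

X ~ Binomial(n=6, p=0.4):
E[X] = 2.4000

Y ~ Binomial(n=23, p=0.45):
E[Y] = 10.3500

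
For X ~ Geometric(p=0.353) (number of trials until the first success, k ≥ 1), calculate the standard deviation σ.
2.2786

We have X ~ Geometric(p=0.353) (number of trials until the first success, k ≥ 1).

For a Geometric distribution with p=0.353 (number of trials until the first success, k ≥ 1):
σ = √Var(X) = 2.2786

The standard deviation is the square root of the variance.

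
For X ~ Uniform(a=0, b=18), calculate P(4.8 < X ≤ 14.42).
0.534444

We have X ~ Uniform(a=0, b=18).

To find P(4.8 < X ≤ 14.42), we use:
P(4.8 < X ≤ 14.42) = P(X ≤ 14.42) - P(X ≤ 4.8)
                 = F(14.42) - F(4.8)
                 = 0.801111 - 0.266667
                 = 0.534444

So there's approximately a 53.4% chance that X falls in this range.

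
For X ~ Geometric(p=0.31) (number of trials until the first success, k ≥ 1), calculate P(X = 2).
0.213900

We have X ~ Geometric(p=0.31) (number of trials until the first success, k ≥ 1).

For a Geometric distribution, the PMF gives us the probability of each outcome.

Using the PMF formula:
P(X = 2) = 0.213900

Rounded to 4 decimal places: 0.2139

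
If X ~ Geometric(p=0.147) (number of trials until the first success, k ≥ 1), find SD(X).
6.2829

We have X ~ Geometric(p=0.147) (number of trials until the first success, k ≥ 1).

For a Geometric distribution with p=0.147 (number of trials until the first success, k ≥ 1):
σ = √Var(X) = 6.2829

The standard deviation is the square root of the variance.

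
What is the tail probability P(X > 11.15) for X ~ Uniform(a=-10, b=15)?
0.154000

We have X ~ Uniform(a=-10, b=15).

P(X > 11.15) = 1 - P(X ≤ 11.15)
                = 1 - F(11.15)
                = 1 - 0.846000
                = 0.154000

So there's approximately a 15.4% chance that X exceeds 11.15.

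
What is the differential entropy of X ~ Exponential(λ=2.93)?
-0.0750 nats

We have X ~ Exponential(λ=2.93).

The differential entropy measures the uncertainty or information content of the distribution.

For an Exponential distribution with λ=2.93:
h(X) = -0.0750 nats

(In bits, this would be -0.1082 bits.)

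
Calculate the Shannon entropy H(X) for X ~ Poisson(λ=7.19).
2.3927 nats

We have X ~ Poisson(λ=7.19).

The Shannon entropy measures the uncertainty or information content of the distribution.

For a Poisson distribution with λ=7.19:
H(X) = 2.3927 nats

(In bits, this would be 3.4519 bits.)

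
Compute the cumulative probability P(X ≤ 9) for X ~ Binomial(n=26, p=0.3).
0.770473

We have X ~ Binomial(n=26, p=0.3).

The CDF gives us P(X ≤ k).

Using the CDF:
P(X ≤ 9) = 0.770473

This means there's approximately a 77.0% chance that X is at most 9.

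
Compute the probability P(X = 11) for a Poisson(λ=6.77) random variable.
0.039368

We have X ~ Poisson(λ=6.77).

For a Poisson distribution, the PMF gives us the probability of each outcome.

Using the PMF formula:
P(X = 11) = 0.039368

Rounded to 4 decimal places: 0.0394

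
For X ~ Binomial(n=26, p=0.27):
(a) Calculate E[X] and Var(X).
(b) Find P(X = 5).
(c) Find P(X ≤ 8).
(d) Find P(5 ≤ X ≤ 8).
(a) E[X] = 7.0200, Var(X) = 5.1246
(b) P(X = 5) = 0.127260
(c) P(X ≤ 8) = 0.749379
(d) P(5 ≤ X ≤ 8) = 0.619017

We have X ~ Binomial(n=26, p=0.27).

(a) Moments:
E[X] = 7.0200
Var(X) = 5.1246
σ = √Var(X) = 2.2638

(b) Point probability using PMF:
P(X = 5) = 0.127260

(c) Cumulative probability using CDF:
P(X ≤ 8) = F(8) = 0.749379

(d) Range probability:
P(5 ≤ X ≤ 8) = P(X ≤ 8) - P(X ≤ 4)
                   = F(8) - F(4)
                   = 0.749379 - 0.130363
                   = 0.619017

This means approximately 61.9% of outcomes fall in the interval [5, 8].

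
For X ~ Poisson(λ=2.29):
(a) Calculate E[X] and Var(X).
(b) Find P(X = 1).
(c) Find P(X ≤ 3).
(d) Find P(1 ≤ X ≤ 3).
(a) E[X] = 2.2900, Var(X) = 2.2900
(b) P(X = 1) = 0.231900
(c) P(X ≤ 3) = 0.801377
(d) P(1 ≤ X ≤ 3) = 0.700111

We have X ~ Poisson(λ=2.29).

(a) Moments:
E[X] = 2.2900
Var(X) = 2.2900
σ = √Var(X) = 1.5133

(b) Point probability using PMF:
P(X = 1) = 0.231900

(c) Cumulative probability using CDF:
P(X ≤ 3) = F(3) = 0.801377

(d) Range probability:
P(1 ≤ X ≤ 3) = P(X ≤ 3) - P(X ≤ 0)
                   = F(3) - F(0)
                   = 0.801377 - 0.101266
                   = 0.700111

This means approximately 70.0% of outcomes fall in the interval [1, 3].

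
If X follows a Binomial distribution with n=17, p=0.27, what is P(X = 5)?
0.203350

We have X ~ Binomial(n=17, p=0.27).

For a Binomial distribution, the PMF gives us the probability of each outcome.

Using the PMF formula:
P(X = 5) = 0.203350

Rounded to 4 decimal places: 0.2033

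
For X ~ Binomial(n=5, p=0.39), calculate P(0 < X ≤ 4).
0.906518

We have X ~ Binomial(n=5, p=0.39).

To find P(0 < X ≤ 4), we use:
P(0 < X ≤ 4) = P(X ≤ 4) - P(X ≤ 0)
                 = F(4) - F(0)
                 = 0.990978 - 0.084460
                 = 0.906518

So there's approximately a 90.7% chance that X falls in this range.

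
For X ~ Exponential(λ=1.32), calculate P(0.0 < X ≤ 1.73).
0.898083

We have X ~ Exponential(λ=1.32).

To find P(0.0 < X ≤ 1.73), we use:
P(0.0 < X ≤ 1.73) = P(X ≤ 1.73) - P(X ≤ 0.0)
                 = F(1.73) - F(0.0)
                 = 0.898083 - 0.000000
                 = 0.898083

So there's approximately a 89.8% chance that X falls in this range.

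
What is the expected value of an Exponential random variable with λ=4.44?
0.2252

We have X ~ Exponential(λ=4.44).

For an Exponential distribution with λ=4.44:
E[X] = 0.2252

This is the expected (average) value of X.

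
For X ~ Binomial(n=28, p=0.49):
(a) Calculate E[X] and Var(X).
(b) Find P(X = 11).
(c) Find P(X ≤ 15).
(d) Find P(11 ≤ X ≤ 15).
(a) E[X] = 13.7200, Var(X) = 6.9972
(b) P(X = 11) = 0.089695
(c) P(X ≤ 15) = 0.749343
(d) P(11 ≤ X ≤ 15) = 0.638020

We have X ~ Binomial(n=28, p=0.49).

(a) Moments:
E[X] = 13.7200
Var(X) = 6.9972
σ = √Var(X) = 2.6452

(b) Point probability using PMF:
P(X = 11) = 0.089695

(c) Cumulative probability using CDF:
P(X ≤ 15) = F(15) = 0.749343

(d) Range probability:
P(11 ≤ X ≤ 15) = P(X ≤ 15) - P(X ≤ 10)
                   = F(15) - F(10)
                   = 0.749343 - 0.111323
                   = 0.638020

This means approximately 63.8% of outcomes fall in the interval [11, 15].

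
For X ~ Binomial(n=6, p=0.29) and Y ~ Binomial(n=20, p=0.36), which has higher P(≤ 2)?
X has higher probability (P(X ≤ 2) = 0.7626 > P(Y ≤ 2) = 0.0096)

Compute P(≤ 2) for each distribution:

X ~ Binomial(n=6, p=0.29):
P(X ≤ 2) = 0.7626

Y ~ Binomial(n=20, p=0.36):
P(Y ≤ 2) = 0.0096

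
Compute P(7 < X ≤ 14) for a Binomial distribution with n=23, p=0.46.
0.851952

We have X ~ Binomial(n=23, p=0.46).

To find P(7 < X ≤ 14), we use:
P(7 < X ≤ 14) = P(X ≤ 14) - P(X ≤ 7)
                 = F(14) - F(7)
                 = 0.949541 - 0.097589
                 = 0.851952

So there's approximately a 85.2% chance that X falls in this range.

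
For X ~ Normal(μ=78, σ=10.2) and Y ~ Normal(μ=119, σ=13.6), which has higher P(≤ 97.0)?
X has higher probability (P(X ≤ 97.0) = 0.9688 > P(Y ≤ 97.0) = 0.0529)

Compute P(≤ 97.0) for each distribution:

X ~ Normal(μ=78, σ=10.2):
P(X ≤ 97.0) = 0.9688

Y ~ Normal(μ=119, σ=13.6):
P(Y ≤ 97.0) = 0.0529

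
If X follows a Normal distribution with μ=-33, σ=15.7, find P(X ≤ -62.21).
0.031407

We have X ~ Normal(μ=-33, σ=15.7).

The CDF gives us P(X ≤ k).

Using the CDF:
P(X ≤ -62.21) = 0.031407

This means there's approximately a 3.1% chance that X is at most -62.21.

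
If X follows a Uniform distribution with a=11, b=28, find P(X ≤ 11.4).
0.023529

We have X ~ Uniform(a=11, b=28).

The CDF gives us P(X ≤ k).

Using the CDF:
P(X ≤ 11.4) = 0.023529

This means there's approximately a 2.4% chance that X is at most 11.4.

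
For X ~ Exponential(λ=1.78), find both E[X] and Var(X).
E[X] = 0.5618, Var(X) = 0.3156

We have X ~ Exponential(λ=1.78).

For an Exponential distribution with λ=1.78:

Expected value:
E[X] = 0.5618

Variance:
Var(X) = 0.3156

Standard deviation:
σ = √Var(X) = 0.5618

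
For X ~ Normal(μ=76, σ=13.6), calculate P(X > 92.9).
0.106999

We have X ~ Normal(μ=76, σ=13.6).

P(X > 92.9) = 1 - P(X ≤ 92.9)
                = 1 - F(92.9)
                = 1 - 0.893001
                = 0.106999

So there's approximately a 10.7% chance that X exceeds 92.9.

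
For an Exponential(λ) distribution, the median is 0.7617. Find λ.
λ = 0.9100

For X ~ Exponential(λ), the CDF is F(x) = 1 - e^(-λx).
The median m satisfies F(m) = 0.5:
1 - e^(-λm) = 0.5
e^(-λm) = 0.5
λm = ln(2)
m = ln(2) / λ

Given m = 0.7617:
λ = ln(2) / 0.7617 = 0.693147 / 0.7617 = 0.9100

Verification: ln(2) / 0.9100 = 0.7617 ✓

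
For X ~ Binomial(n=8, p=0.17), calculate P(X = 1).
0.369050

We have X ~ Binomial(n=8, p=0.17).

For a Binomial distribution, the PMF gives us the probability of each outcome.

Using the PMF formula:
P(X = 1) = 0.369050

Rounded to 4 decimal places: 0.3691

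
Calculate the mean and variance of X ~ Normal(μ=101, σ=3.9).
E[X] = 101.0000, Var(X) = 15.2100

We have X ~ Normal(μ=101, σ=3.9).

For a Normal distribution with μ=101, σ=3.9:

Expected value:
E[X] = 101.0000

Variance:
Var(X) = 15.2100

Standard deviation:
σ = √Var(X) = 3.9000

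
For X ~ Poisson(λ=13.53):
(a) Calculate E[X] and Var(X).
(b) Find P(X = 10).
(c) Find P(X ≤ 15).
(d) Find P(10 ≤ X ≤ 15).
(a) E[X] = 13.5300, Var(X) = 13.5300
(b) P(X = 10) = 0.075372
(c) P(X ≤ 15) = 0.714952
(d) P(10 ≤ X ≤ 15) = 0.581368

We have X ~ Poisson(λ=13.53).

(a) Moments:
E[X] = 13.5300
Var(X) = 13.5300
σ = √Var(X) = 3.6783

(b) Point probability using PMF:
P(X = 10) = 0.075372

(c) Cumulative probability using CDF:
P(X ≤ 15) = F(15) = 0.714952

(d) Range probability:
P(10 ≤ X ≤ 15) = P(X ≤ 15) - P(X ≤ 9)
                   = F(15) - F(9)
                   = 0.714952 - 0.133584
                   = 0.581368

This means approximately 58.1% of outcomes fall in the interval [10, 15].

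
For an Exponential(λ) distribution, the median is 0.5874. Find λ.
λ = 1.1800

For X ~ Exponential(λ), the CDF is F(x) = 1 - e^(-λx).
The median m satisfies F(m) = 0.5:
1 - e^(-λm) = 0.5
e^(-λm) = 0.5
λm = ln(2)
m = ln(2) / λ

Given m = 0.5874:
λ = ln(2) / 0.5874 = 0.693147 / 0.5874 = 1.1800

Verification: ln(2) / 1.1800 = 0.5874 ✓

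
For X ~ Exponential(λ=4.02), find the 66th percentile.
0.2684

We have X ~ Exponential(λ=4.02).

We want to find x such that P(X ≤ x) = 0.66.

This is the 66th percentile, which means 66% of values fall below this point.

Using the inverse CDF (quantile function):
x = F⁻¹(0.66) = 0.2684

Verification: P(X ≤ 0.2684) = 0.66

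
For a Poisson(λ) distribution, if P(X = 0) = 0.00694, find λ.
λ = 4.9705

For a Poisson(λ) distribution, the PMF at 0 is:
P(X = 0) = λ^0 e^(-λ) / 0! = e^(-λ)

Given P(X = 0) = 0.00694:
e^(-λ) = 0.00694
-λ = ln(0.00694)
λ = -ln(0.00694) = 4.9705

Verification: e^(-4.9705) = 0.00694 ✓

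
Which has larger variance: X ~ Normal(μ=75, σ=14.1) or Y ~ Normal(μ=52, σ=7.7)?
X has larger variance (198.8100 > 59.2900)

Compute the variance for each distribution:

X ~ Normal(μ=75, σ=14.1):
Var(X) = 198.8100

Y ~ Normal(μ=52, σ=7.7):
Var(Y) = 59.2900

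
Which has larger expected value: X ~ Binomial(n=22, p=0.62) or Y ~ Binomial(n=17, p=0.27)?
X has larger mean (13.6400 > 4.5900)

Compute the expected value for each distribution:

X ~ Binomial(n=22, p=0.62):
E[X] = 13.6400

Y ~ Binomial(n=17, p=0.27):
E[Y] = 4.5900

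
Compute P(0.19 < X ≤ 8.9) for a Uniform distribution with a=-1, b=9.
0.871000

We have X ~ Uniform(a=-1, b=9).

To find P(0.19 < X ≤ 8.9), we use:
P(0.19 < X ≤ 8.9) = P(X ≤ 8.9) - P(X ≤ 0.19)
                 = F(8.9) - F(0.19)
                 = 0.990000 - 0.119000
                 = 0.871000

So there's approximately a 87.1% chance that X falls in this range.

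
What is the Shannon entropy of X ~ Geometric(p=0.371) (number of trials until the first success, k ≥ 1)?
1.7776 nats

We have X ~ Geometric(p=0.371) (number of trials until the first success, k ≥ 1).

The Shannon entropy measures the uncertainty or information content of the distribution.

For a Geometric distribution with p=0.371 (number of trials until the first success, k ≥ 1):
H(X) = 1.7776 nats

(In bits, this would be 2.5645 bits.)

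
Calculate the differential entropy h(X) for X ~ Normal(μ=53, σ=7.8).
3.4731 nats

We have X ~ Normal(μ=53, σ=7.8).

The differential entropy measures the uncertainty or information content of the distribution.

For a Normal distribution with μ=53, σ=7.8:
h(X) = 3.4731 nats

(In bits, this would be 5.0106 bits.)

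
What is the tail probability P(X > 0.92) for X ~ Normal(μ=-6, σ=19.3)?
0.359966

We have X ~ Normal(μ=-6, σ=19.3).

P(X > 0.92) = 1 - P(X ≤ 0.92)
                = 1 - F(0.92)
                = 1 - 0.640034
                = 0.359966

So there's approximately a 36.0% chance that X exceeds 0.92.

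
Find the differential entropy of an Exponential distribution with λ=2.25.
0.1891 nats

We have X ~ Exponential(λ=2.25).

The differential entropy measures the uncertainty or information content of the distribution.

For an Exponential distribution with λ=2.25:
h(X) = 0.1891 nats

(In bits, this would be 0.2728 bits.)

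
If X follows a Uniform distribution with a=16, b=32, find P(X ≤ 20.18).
0.261250

We have X ~ Uniform(a=16, b=32).

The CDF gives us P(X ≤ k).

Using the CDF:
P(X ≤ 20.18) = 0.261250

This means there's approximately a 26.1% chance that X is at most 20.18.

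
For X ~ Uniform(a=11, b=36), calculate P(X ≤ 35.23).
0.969200

We have X ~ Uniform(a=11, b=36).

The CDF gives us P(X ≤ k).

Using the CDF:
P(X ≤ 35.23) = 0.969200

This means there's approximately a 96.9% chance that X is at most 35.23.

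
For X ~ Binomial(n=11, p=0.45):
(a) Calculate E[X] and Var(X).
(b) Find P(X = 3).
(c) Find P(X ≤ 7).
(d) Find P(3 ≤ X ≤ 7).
(a) E[X] = 4.9500, Var(X) = 2.7225
(b) P(X = 3) = 0.125899
(c) P(X ≤ 7) = 0.939037
(d) P(3 ≤ X ≤ 7) = 0.873813

We have X ~ Binomial(n=11, p=0.45).

(a) Moments:
E[X] = 4.9500
Var(X) = 2.7225
σ = √Var(X) = 1.6500

(b) Point probability using PMF:
P(X = 3) = 0.125899

(c) Cumulative probability using CDF:
P(X ≤ 7) = F(7) = 0.939037

(d) Range probability:
P(3 ≤ X ≤ 7) = P(X ≤ 7) - P(X ≤ 2)
                   = F(7) - F(2)
                   = 0.939037 - 0.065224
                   = 0.873813

This means approximately 87.4% of outcomes fall in the interval [3, 7].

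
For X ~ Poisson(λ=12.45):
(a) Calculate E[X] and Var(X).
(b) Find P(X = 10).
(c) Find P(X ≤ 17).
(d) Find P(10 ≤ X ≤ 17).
(a) E[X] = 12.4500, Var(X) = 12.4500
(b) P(X = 10) = 0.096597
(c) P(X ≤ 17) = 0.918142
(d) P(10 ≤ X ≤ 17) = 0.712859

We have X ~ Poisson(λ=12.45).

(a) Moments:
E[X] = 12.4500
Var(X) = 12.4500
σ = √Var(X) = 3.5285

(b) Point probability using PMF:
P(X = 10) = 0.096597

(c) Cumulative probability using CDF:
P(X ≤ 17) = F(17) = 0.918142

(d) Range probability:
P(10 ≤ X ≤ 17) = P(X ≤ 17) - P(X ≤ 9)
                   = F(17) - F(9)
                   = 0.918142 - 0.205284
                   = 0.712859

This means approximately 71.3% of outcomes fall in the interval [10, 17].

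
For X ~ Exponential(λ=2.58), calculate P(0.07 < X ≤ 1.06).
0.769862

We have X ~ Exponential(λ=2.58).

To find P(0.07 < X ≤ 1.06), we use:
P(0.07 < X ≤ 1.06) = P(X ≤ 1.06) - P(X ≤ 0.07)
                 = F(1.06) - F(0.07)
                 = 0.935093 - 0.165231
                 = 0.769862

So there's approximately a 77.0% chance that X falls in this range.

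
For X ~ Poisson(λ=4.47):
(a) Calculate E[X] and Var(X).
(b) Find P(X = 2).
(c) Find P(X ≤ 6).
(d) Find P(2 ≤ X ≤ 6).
(a) E[X] = 4.4700, Var(X) = 4.4700
(b) P(X = 2) = 0.114364
(c) P(X ≤ 6) = 0.834875
(d) P(2 ≤ X ≤ 6) = 0.772258

We have X ~ Poisson(λ=4.47).

(a) Moments:
E[X] = 4.4700
Var(X) = 4.4700
σ = √Var(X) = 2.1142

(b) Point probability using PMF:
P(X = 2) = 0.114364

(c) Cumulative probability using CDF:
P(X ≤ 6) = F(6) = 0.834875

(d) Range probability:
P(2 ≤ X ≤ 6) = P(X ≤ 6) - P(X ≤ 1)
                   = F(6) - F(1)
                   = 0.834875 - 0.062617
                   = 0.772258

This means approximately 77.2% of outcomes fall in the interval [2, 6].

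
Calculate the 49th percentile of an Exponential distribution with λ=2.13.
0.3161

We have X ~ Exponential(λ=2.13).

We want to find x such that P(X ≤ x) = 0.49.

This is the 49th percentile, which means 49% of values fall below this point.

Using the inverse CDF (quantile function):
x = F⁻¹(0.49) = 0.3161

Verification: P(X ≤ 0.3161) = 0.49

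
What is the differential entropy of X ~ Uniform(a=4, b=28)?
3.1781 nats

We have X ~ Uniform(a=4, b=28).

The differential entropy measures the uncertainty or information content of the distribution.

For a Uniform distribution with a=4, b=28:
h(X) = 3.1781 nats

(In bits, this would be 4.5850 bits.)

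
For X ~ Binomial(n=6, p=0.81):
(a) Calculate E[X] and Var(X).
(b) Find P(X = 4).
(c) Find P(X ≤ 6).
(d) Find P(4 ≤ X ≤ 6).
(a) E[X] = 4.8600, Var(X) = 0.9234
(b) P(X = 4) = 0.233098
(c) P(X ≤ 6) = 1.000000
(d) P(4 ≤ X ≤ 6) = 0.913021

We have X ~ Binomial(n=6, p=0.81).

(a) Moments:
E[X] = 4.8600
Var(X) = 0.9234
σ = √Var(X) = 0.9609

(b) Point probability using PMF:
P(X = 4) = 0.233098

(c) Cumulative probability using CDF:
P(X ≤ 6) = F(6) = 1.000000

(d) Range probability:
P(4 ≤ X ≤ 6) = P(X ≤ 6) - P(X ≤ 3)
                   = F(6) - F(3)
                   = 1.000000 - 0.086979
                   = 0.913021

This means approximately 91.3% of outcomes fall in the interval [4, 6].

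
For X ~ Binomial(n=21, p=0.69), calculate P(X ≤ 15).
0.673917

We have X ~ Binomial(n=21, p=0.69).

The CDF gives us P(X ≤ k).

Using the CDF:
P(X ≤ 15) = 0.673917

This means there's approximately a 67.4% chance that X is at most 15.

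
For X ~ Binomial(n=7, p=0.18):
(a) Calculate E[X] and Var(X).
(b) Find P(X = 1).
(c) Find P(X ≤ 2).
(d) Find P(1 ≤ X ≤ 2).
(a) E[X] = 1.2600, Var(X) = 1.0332
(b) P(X = 1) = 0.383048
(c) P(X ≤ 2) = 0.884585
(d) P(1 ≤ X ≤ 2) = 0.635300

We have X ~ Binomial(n=7, p=0.18).

(a) Moments:
E[X] = 1.2600
Var(X) = 1.0332
σ = √Var(X) = 1.0165

(b) Point probability using PMF:
P(X = 1) = 0.383048

(c) Cumulative probability using CDF:
P(X ≤ 2) = F(2) = 0.884585

(d) Range probability:
P(1 ≤ X ≤ 2) = P(X ≤ 2) - P(X ≤ 0)
                   = F(2) - F(0)
                   = 0.884585 - 0.249285
                   = 0.635300

This means approximately 63.5% of outcomes fall in the interval [1, 2].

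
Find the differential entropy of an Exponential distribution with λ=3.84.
-0.3455 nats

We have X ~ Exponential(λ=3.84).

The differential entropy measures the uncertainty or information content of the distribution.

For an Exponential distribution with λ=3.84:
h(X) = -0.3455 nats

(In bits, this would be -0.4984 bits.)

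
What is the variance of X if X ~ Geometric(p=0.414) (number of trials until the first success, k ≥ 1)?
3.4190

We have X ~ Geometric(p=0.414) (number of trials until the first success, k ≥ 1).

For a Geometric distribution with p=0.414 (number of trials until the first success, k ≥ 1):
Var(X) = 3.4190

The variance measures the spread of the distribution around the mean.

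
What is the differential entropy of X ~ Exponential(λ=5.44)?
-0.6938 nats

We have X ~ Exponential(λ=5.44).

The differential entropy measures the uncertainty or information content of the distribution.

For an Exponential distribution with λ=5.44:
h(X) = -0.6938 nats

(In bits, this would be -1.0009 bits.)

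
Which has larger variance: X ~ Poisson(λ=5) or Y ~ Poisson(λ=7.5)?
Y has larger variance (7.5000 > 5.0000)

Compute the variance for each distribution:

X ~ Poisson(λ=5):
Var(X) = 5.0000

Y ~ Poisson(λ=7.5):
Var(Y) = 7.5000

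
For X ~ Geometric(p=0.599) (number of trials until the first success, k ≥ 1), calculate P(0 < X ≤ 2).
0.839199

We have X ~ Geometric(p=0.599) (number of trials until the first success, k ≥ 1).

To find P(0 < X ≤ 2), we use:
P(0 < X ≤ 2) = P(X ≤ 2) - P(X ≤ 0)
                 = F(2) - F(0)
                 = 0.839199 - 0.000000
                 = 0.839199

So there's approximately a 83.9% chance that X falls in this range.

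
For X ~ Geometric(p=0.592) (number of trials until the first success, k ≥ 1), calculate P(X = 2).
0.241536

We have X ~ Geometric(p=0.592) (number of trials until the first success, k ≥ 1).

For a Geometric distribution, the PMF gives us the probability of each outcome.

Using the PMF formula:
P(X = 2) = 0.241536

Rounded to 4 decimal places: 0.2415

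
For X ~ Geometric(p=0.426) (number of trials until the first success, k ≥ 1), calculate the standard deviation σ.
1.7785

We have X ~ Geometric(p=0.426) (number of trials until the first success, k ≥ 1).

For a Geometric distribution with p=0.426 (number of trials until the first success, k ≥ 1):
σ = √Var(X) = 1.7785

The standard deviation is the square root of the variance.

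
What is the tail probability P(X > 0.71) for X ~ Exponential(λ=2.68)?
0.149150

We have X ~ Exponential(λ=2.68).

P(X > 0.71) = 1 - P(X ≤ 0.71)
                = 1 - F(0.71)
                = 1 - 0.850850
                = 0.149150

So there's approximately a 14.9% chance that X exceeds 0.71.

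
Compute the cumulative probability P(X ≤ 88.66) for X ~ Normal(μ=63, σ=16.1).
0.944508

We have X ~ Normal(μ=63, σ=16.1).

The CDF gives us P(X ≤ k).

Using the CDF:
P(X ≤ 88.66) = 0.944508

This means there's approximately a 94.5% chance that X is at most 88.66.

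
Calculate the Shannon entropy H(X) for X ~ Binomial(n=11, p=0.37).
1.8858 nats

We have X ~ Binomial(n=11, p=0.37).

The Shannon entropy measures the uncertainty or information content of the distribution.

For a Binomial distribution with n=11, p=0.37:
H(X) = 1.8858 nats

(In bits, this would be 2.7206 bits.)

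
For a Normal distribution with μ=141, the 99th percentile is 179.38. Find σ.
σ = 16.4980

For X ~ Normal(μ, σ), the p-th percentile satisfies x = μ + z_p × σ,
where z_p = Φ⁻¹(p) is the standard normal quantile.

Step 1: z_{0.99} = Φ⁻¹(0.99) = 2.3263

Step 2: Solve for σ:
179.38 = 141 + 2.3263 × σ
σ = (179.38 - 141) / 2.3263
σ = 38.38 / 2.3263
σ = 16.4980

Verification: μ + z × σ = 141 + 2.3263 × 16.4980 = 179.38 ✓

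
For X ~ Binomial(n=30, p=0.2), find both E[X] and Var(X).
E[X] = 6.0000, Var(X) = 4.8000

We have X ~ Binomial(n=30, p=0.2).

For a Binomial distribution with n=30, p=0.2:

Expected value:
E[X] = 6.0000

Variance:
Var(X) = 4.8000

Standard deviation:
σ = √Var(X) = 2.1909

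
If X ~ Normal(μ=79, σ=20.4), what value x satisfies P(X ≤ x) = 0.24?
64.5914

We have X ~ Normal(μ=79, σ=20.4).

We want to find x such that P(X ≤ x) = 0.24.

This is the 24th percentile, which means 24% of values fall below this point.

Using the inverse CDF (quantile function):
x = F⁻¹(0.24) = 64.5914

Verification: P(X ≤ 64.5914) = 0.24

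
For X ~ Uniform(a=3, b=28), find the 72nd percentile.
21.0000

We have X ~ Uniform(a=3, b=28).

We want to find x such that P(X ≤ x) = 0.72.

This is the 72nd percentile, which means 72% of values fall below this point.

Using the inverse CDF (quantile function):
x = F⁻¹(0.72) = 21.0000

Verification: P(X ≤ 21.0000) = 0.72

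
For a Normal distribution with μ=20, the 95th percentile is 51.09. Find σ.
σ = 18.9014

For X ~ Normal(μ, σ), the p-th percentile satisfies x = μ + z_p × σ,
where z_p = Φ⁻¹(p) is the standard normal quantile.

Step 1: z_{0.95} = Φ⁻¹(0.95) = 1.6449

Step 2: Solve for σ:
51.09 = 20 + 1.6449 × σ
σ = (51.09 - 20) / 1.6449
σ = 31.09 / 1.6449
σ = 18.9014

Verification: μ + z × σ = 20 + 1.6449 × 18.9014 = 51.09 ✓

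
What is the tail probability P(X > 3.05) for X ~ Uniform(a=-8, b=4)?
0.079167

We have X ~ Uniform(a=-8, b=4).

P(X > 3.05) = 1 - P(X ≤ 3.05)
                = 1 - F(3.05)
                = 1 - 0.920833
                = 0.079167

So there's approximately a 7.9% chance that X exceeds 3.05.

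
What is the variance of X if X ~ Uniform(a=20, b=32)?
12.0000

We have X ~ Uniform(a=20, b=32).

For a Uniform distribution with a=20, b=32:
Var(X) = 12.0000

The variance measures the spread of the distribution around the mean.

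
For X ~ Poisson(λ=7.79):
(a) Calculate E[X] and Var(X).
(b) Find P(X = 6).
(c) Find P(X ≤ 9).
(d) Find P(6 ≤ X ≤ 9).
(a) E[X] = 7.7900, Var(X) = 7.7900
(b) P(X = 6) = 0.128451
(c) P(X ≤ 9) = 0.742315
(d) P(6 ≤ X ≤ 9) = 0.531076

We have X ~ Poisson(λ=7.79).

(a) Moments:
E[X] = 7.7900
Var(X) = 7.7900
σ = √Var(X) = 2.7911

(b) Point probability using PMF:
P(X = 6) = 0.128451

(c) Cumulative probability using CDF:
P(X ≤ 9) = F(9) = 0.742315

(d) Range probability:
P(6 ≤ X ≤ 9) = P(X ≤ 9) - P(X ≤ 5)
                   = F(9) - F(5)
                   = 0.742315 - 0.211239
                   = 0.531076

This means approximately 53.1% of outcomes fall in the interval [6, 9].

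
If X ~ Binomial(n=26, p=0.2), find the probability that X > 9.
0.023220

We have X ~ Binomial(n=26, p=0.2).

P(X > 9) = 1 - P(X ≤ 9)
                = 1 - F(9)
                = 1 - 0.976780
                = 0.023220

So there's approximately a 2.3% chance that X exceeds 9.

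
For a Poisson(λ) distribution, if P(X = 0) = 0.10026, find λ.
λ = 2.3000

For a Poisson(λ) distribution, the PMF at 0 is:
P(X = 0) = λ^0 e^(-λ) / 0! = e^(-λ)

Given P(X = 0) = 0.10026:
e^(-λ) = 0.10026
-λ = ln(0.10026)
λ = -ln(0.10026) = 2.3000

Verification: e^(-2.3000) = 0.10026 ✓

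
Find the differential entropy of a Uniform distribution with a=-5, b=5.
2.3026 nats

We have X ~ Uniform(a=-5, b=5).

The differential entropy measures the uncertainty or information content of the distribution.

For a Uniform distribution with a=-5, b=5:
h(X) = 2.3026 nats

(In bits, this would be 3.3219 bits.)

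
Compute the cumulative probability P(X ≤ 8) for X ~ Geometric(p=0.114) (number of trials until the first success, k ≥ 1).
0.620274

We have X ~ Geometric(p=0.114) (number of trials until the first success, k ≥ 1).

The CDF gives us P(X ≤ k).

Using the CDF:
P(X ≤ 8) = 0.620274

This means there's approximately a 62.0% chance that X is at most 8.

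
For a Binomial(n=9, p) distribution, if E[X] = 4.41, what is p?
p = 0.49

For a Binomial(n, p) distribution:
E[X] = n × p

Given n = 9 and E[X] = 4.41:
4.41 = 9 × p
p = 4.41 / 9 = 0.49

Verification: Binomial(9, 0.49) has E[X] = 4.41 ✓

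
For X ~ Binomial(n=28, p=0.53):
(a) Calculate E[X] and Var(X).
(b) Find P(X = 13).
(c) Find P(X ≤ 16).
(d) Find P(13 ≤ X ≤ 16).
(a) E[X] = 14.8400, Var(X) = 6.9748
(b) P(X = 13) = 0.117602
(c) P(X ≤ 16) = 0.734003
(d) P(13 ≤ X ≤ 16) = 0.546251

We have X ~ Binomial(n=28, p=0.53).

(a) Moments:
E[X] = 14.8400
Var(X) = 6.9748
σ = √Var(X) = 2.6410

(b) Point probability using PMF:
P(X = 13) = 0.117602

(c) Cumulative probability using CDF:
P(X ≤ 16) = F(16) = 0.734003

(d) Range probability:
P(13 ≤ X ≤ 16) = P(X ≤ 16) - P(X ≤ 12)
                   = F(16) - F(12)
                   = 0.734003 - 0.187753
                   = 0.546251

This means approximately 54.6% of outcomes fall in the interval [13, 16].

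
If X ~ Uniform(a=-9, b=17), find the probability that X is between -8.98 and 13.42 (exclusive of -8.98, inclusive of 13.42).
0.861538

We have X ~ Uniform(a=-9, b=17).

To find P(-8.98 < X ≤ 13.42), we use:
P(-8.98 < X ≤ 13.42) = P(X ≤ 13.42) - P(X ≤ -8.98)
                 = F(13.42) - F(-8.98)
                 = 0.862308 - 0.000769
                 = 0.861538

So there's approximately a 86.2% chance that X falls in this range.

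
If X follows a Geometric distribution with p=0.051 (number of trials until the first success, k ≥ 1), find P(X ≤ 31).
0.802643

We have X ~ Geometric(p=0.051) (number of trials until the first success, k ≥ 1).

The CDF gives us P(X ≤ k).

Using the CDF:
P(X ≤ 31) = 0.802643

This means there's approximately a 80.3% chance that X is at most 31.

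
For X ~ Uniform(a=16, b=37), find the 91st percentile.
35.1100

We have X ~ Uniform(a=16, b=37).

We want to find x such that P(X ≤ x) = 0.91.

This is the 91st percentile, which means 91% of values fall below this point.

Using the inverse CDF (quantile function):
x = F⁻¹(0.91) = 35.1100

Verification: P(X ≤ 35.1100) = 0.91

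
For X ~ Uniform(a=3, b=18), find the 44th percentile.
9.6000

We have X ~ Uniform(a=3, b=18).

We want to find x such that P(X ≤ x) = 0.44.

This is the 44th percentile, which means 44% of values fall below this point.

Using the inverse CDF (quantile function):
x = F⁻¹(0.44) = 9.6000

Verification: P(X ≤ 9.6000) = 0.44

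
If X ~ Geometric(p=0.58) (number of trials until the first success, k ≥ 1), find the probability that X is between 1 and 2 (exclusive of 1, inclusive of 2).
0.243600

We have X ~ Geometric(p=0.58) (number of trials until the first success, k ≥ 1).

To find P(1 < X ≤ 2), we use:
P(1 < X ≤ 2) = P(X ≤ 2) - P(X ≤ 1)
                 = F(2) - F(1)
                 = 0.823600 - 0.580000
                 = 0.243600

So there's approximately a 24.4% chance that X falls in this range.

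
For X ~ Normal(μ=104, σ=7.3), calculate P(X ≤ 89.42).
0.022898

We have X ~ Normal(μ=104, σ=7.3).

The CDF gives us P(X ≤ k).

Using the CDF:
P(X ≤ 89.42) = 0.022898

This means there's approximately a 2.3% chance that X is at most 89.42.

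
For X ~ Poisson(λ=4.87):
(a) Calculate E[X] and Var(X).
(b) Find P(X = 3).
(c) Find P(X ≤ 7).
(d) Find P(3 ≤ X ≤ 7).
(a) E[X] = 4.8700, Var(X) = 4.8700
(b) P(X = 3) = 0.147714
(c) P(X ≤ 7) = 0.879849
(d) P(3 ≤ X ≤ 7) = 0.743812

We have X ~ Poisson(λ=4.87).

(a) Moments:
E[X] = 4.8700
Var(X) = 4.8700
σ = √Var(X) = 2.2068

(b) Point probability using PMF:
P(X = 3) = 0.147714

(c) Cumulative probability using CDF:
P(X ≤ 7) = F(7) = 0.879849

(d) Range probability:
P(3 ≤ X ≤ 7) = P(X ≤ 7) - P(X ≤ 2)
                   = F(7) - F(2)
                   = 0.879849 - 0.136037
                   = 0.743812

This means approximately 74.4% of outcomes fall in the interval [3, 7].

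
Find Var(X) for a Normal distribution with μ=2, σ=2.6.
6.7600

We have X ~ Normal(μ=2, σ=2.6).

For a Normal distribution with μ=2, σ=2.6:
Var(X) = 6.7600

The variance measures the spread of the distribution around the mean.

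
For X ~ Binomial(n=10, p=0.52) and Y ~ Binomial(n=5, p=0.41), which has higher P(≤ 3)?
Y has higher probability (P(Y ≤ 3) = 0.9051 > P(X ≤ 3) = 0.1410)

Compute P(≤ 3) for each distribution:

X ~ Binomial(n=10, p=0.52):
P(X ≤ 3) = 0.1410

Y ~ Binomial(n=5, p=0.41):
P(Y ≤ 3) = 0.9051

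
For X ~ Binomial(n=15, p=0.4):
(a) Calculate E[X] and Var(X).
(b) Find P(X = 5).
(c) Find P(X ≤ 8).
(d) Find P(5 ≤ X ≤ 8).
(a) E[X] = 6.0000, Var(X) = 3.6000
(b) P(X = 5) = 0.185938
(c) P(X ≤ 8) = 0.904953
(d) P(5 ≤ X ≤ 8) = 0.687675

We have X ~ Binomial(n=15, p=0.4).

(a) Moments:
E[X] = 6.0000
Var(X) = 3.6000
σ = √Var(X) = 1.8974

(b) Point probability using PMF:
P(X = 5) = 0.185938

(c) Cumulative probability using CDF:
P(X ≤ 8) = F(8) = 0.904953

(d) Range probability:
P(5 ≤ X ≤ 8) = P(X ≤ 8) - P(X ≤ 4)
                   = F(8) - F(4)
                   = 0.904953 - 0.217278
                   = 0.687675

This means approximately 68.8% of outcomes fall in the interval [5, 8].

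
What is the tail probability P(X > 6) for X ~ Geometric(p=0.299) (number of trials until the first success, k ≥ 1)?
0.118661

We have X ~ Geometric(p=0.299) (number of trials until the first success, k ≥ 1).

P(X > 6) = 1 - P(X ≤ 6)
                = 1 - F(6)
                = 1 - 0.881339
                = 0.118661

So there's approximately a 11.9% chance that X exceeds 6.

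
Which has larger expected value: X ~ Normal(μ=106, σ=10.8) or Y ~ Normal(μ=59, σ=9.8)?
X has larger mean (106.0000 > 59.0000)

Compute the expected value for each distribution:

X ~ Normal(μ=106, σ=10.8):
E[X] = 106.0000

Y ~ Normal(μ=59, σ=9.8):
E[Y] = 59.0000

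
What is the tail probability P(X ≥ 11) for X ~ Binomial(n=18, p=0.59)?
0.528657

We have X ~ Binomial(n=18, p=0.59).

For discrete distributions, P(X ≥ 11) = 1 - P(X ≤ 10).

P(X ≤ 10) = 0.471343
P(X ≥ 11) = 1 - 0.471343 = 0.528657

So there's approximately a 52.9% chance that X is at least 11.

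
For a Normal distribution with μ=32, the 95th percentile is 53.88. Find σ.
σ = 13.3021

For X ~ Normal(μ, σ), the p-th percentile satisfies x = μ + z_p × σ,
where z_p = Φ⁻¹(p) is the standard normal quantile.

Step 1: z_{0.95} = Φ⁻¹(0.95) = 1.6449

Step 2: Solve for σ:
53.88 = 32 + 1.6449 × σ
σ = (53.88 - 32) / 1.6449
σ = 21.88 / 1.6449
σ = 13.3021

Verification: μ + z × σ = 32 + 1.6449 × 13.3021 = 53.88 ✓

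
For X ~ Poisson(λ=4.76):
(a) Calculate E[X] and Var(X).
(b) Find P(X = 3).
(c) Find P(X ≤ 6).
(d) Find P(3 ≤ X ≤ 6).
(a) E[X] = 4.7600, Var(X) = 4.7600
(b) P(X = 3) = 0.153967
(c) P(X ≤ 6) = 0.796368
(d) P(3 ≤ X ≤ 6) = 0.649992

We have X ~ Poisson(λ=4.76).

(a) Moments:
E[X] = 4.7600
Var(X) = 4.7600
σ = √Var(X) = 2.1817

(b) Point probability using PMF:
P(X = 3) = 0.153967

(c) Cumulative probability using CDF:
P(X ≤ 6) = F(6) = 0.796368

(d) Range probability:
P(3 ≤ X ≤ 6) = P(X ≤ 6) - P(X ≤ 2)
                   = F(6) - F(2)
                   = 0.796368 - 0.146376
                   = 0.649992

This means approximately 65.0% of outcomes fall in the interval [3, 6].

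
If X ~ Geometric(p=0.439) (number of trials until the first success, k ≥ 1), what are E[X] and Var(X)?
E[X] = 2.2779, Var(X) = 2.9109

We have X ~ Geometric(p=0.439) (number of trials until the first success, k ≥ 1).

For a Geometric distribution with p=0.439 (number of trials until the first success, k ≥ 1):

Expected value:
E[X] = 2.2779

Variance:
Var(X) = 2.9109

Standard deviation:
σ = √Var(X) = 1.7061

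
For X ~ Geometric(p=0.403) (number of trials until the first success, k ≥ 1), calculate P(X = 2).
0.240591

We have X ~ Geometric(p=0.403) (number of trials until the first success, k ≥ 1).

For a Geometric distribution, the PMF gives us the probability of each outcome.

Using the PMF formula:
P(X = 2) = 0.240591

Rounded to 4 decimal places: 0.2406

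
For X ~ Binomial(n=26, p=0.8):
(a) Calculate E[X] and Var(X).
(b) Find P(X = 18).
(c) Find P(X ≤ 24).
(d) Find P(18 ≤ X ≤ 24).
(a) E[X] = 20.8000, Var(X) = 4.1600
(b) P(X = 18) = 0.072047
(c) P(X ≤ 24) = 0.977333
(d) P(18 ≤ X ≤ 24) = 0.918089

We have X ~ Binomial(n=26, p=0.8).

(a) Moments:
E[X] = 20.8000
Var(X) = 4.1600
σ = √Var(X) = 2.0396

(b) Point probability using PMF:
P(X = 18) = 0.072047

(c) Cumulative probability using CDF:
P(X ≤ 24) = F(24) = 0.977333

(d) Range probability:
P(18 ≤ X ≤ 24) = P(X ≤ 24) - P(X ≤ 17)
                   = F(24) - F(17)
                   = 0.977333 - 0.059244
                   = 0.918089

This means approximately 91.8% of outcomes fall in the interval [18, 24].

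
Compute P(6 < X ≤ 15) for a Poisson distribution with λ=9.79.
0.814224

We have X ~ Poisson(λ=9.79).

To find P(6 < X ≤ 15), we use:
P(6 < X ≤ 15) = P(X ≤ 15) - P(X ≤ 6)
                 = F(15) - F(6)
                 = 0.958173 - 0.143949
                 = 0.814224

So there's approximately a 81.4% chance that X falls in this range.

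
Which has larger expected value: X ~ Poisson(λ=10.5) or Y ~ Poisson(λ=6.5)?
X has larger mean (10.5000 > 6.5000)

Compute the expected value for each distribution:

X ~ Poisson(λ=10.5):
E[X] = 10.5000

Y ~ Poisson(λ=6.5):
E[Y] = 6.5000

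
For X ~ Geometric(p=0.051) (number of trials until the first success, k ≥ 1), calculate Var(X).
364.8597

We have X ~ Geometric(p=0.051) (number of trials until the first success, k ≥ 1).

For a Geometric distribution with p=0.051 (number of trials until the first success, k ≥ 1):
Var(X) = 364.8597

The variance measures the spread of the distribution around the mean.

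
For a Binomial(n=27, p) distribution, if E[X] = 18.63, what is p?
p = 0.69

For a Binomial(n, p) distribution:
E[X] = n × p

Given n = 27 and E[X] = 18.63:
18.63 = 27 × p
p = 18.63 / 27 = 0.69

Verification: Binomial(27, 0.69) has E[X] = 18.63 ✓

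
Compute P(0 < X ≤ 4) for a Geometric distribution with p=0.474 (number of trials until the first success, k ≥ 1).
0.923450

We have X ~ Geometric(p=0.474) (number of trials until the first success, k ≥ 1).

To find P(0 < X ≤ 4), we use:
P(0 < X ≤ 4) = P(X ≤ 4) - P(X ≤ 0)
                 = F(4) - F(0)
                 = 0.923450 - 0.000000
                 = 0.923450

So there's approximately a 92.3% chance that X falls in this range.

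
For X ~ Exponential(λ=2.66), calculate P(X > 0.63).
0.187158

We have X ~ Exponential(λ=2.66).

P(X > 0.63) = 1 - P(X ≤ 0.63)
                = 1 - F(0.63)
                = 1 - 0.812842
                = 0.187158

So there's approximately a 18.7% chance that X exceeds 0.63.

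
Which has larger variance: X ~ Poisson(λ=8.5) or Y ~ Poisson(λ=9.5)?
Y has larger variance (9.5000 > 8.5000)

Compute the variance for each distribution:

X ~ Poisson(λ=8.5):
Var(X) = 8.5000

Y ~ Poisson(λ=9.5):
Var(Y) = 9.5000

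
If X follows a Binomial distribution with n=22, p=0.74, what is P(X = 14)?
0.098598

We have X ~ Binomial(n=22, p=0.74).

For a Binomial distribution, the PMF gives us the probability of each outcome.

Using the PMF formula:
P(X = 14) = 0.098598

Rounded to 4 decimal places: 0.0986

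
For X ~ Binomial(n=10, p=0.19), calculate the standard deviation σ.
1.2406

We have X ~ Binomial(n=10, p=0.19).

For a Binomial distribution with n=10, p=0.19:
σ = √Var(X) = 1.2406

The standard deviation is the square root of the variance.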